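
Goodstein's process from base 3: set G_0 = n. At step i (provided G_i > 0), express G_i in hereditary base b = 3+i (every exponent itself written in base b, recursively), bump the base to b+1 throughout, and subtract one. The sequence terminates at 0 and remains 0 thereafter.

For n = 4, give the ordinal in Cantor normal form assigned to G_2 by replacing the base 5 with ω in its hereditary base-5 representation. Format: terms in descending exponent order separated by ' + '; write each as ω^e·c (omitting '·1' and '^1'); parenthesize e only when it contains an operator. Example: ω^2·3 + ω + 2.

4

step 0: 4 = 3 + 1; sub 4 for 3: 4 + 1; = 5; G_1 = 5−1 = 4
step 1: 4 = 4; sub 5 for 4: 5; = 5; G_2 = 5−1 = 4
step 2: 4 = 4; sub 6 for 5: 4; = 4; G_3 = 4−1 = 3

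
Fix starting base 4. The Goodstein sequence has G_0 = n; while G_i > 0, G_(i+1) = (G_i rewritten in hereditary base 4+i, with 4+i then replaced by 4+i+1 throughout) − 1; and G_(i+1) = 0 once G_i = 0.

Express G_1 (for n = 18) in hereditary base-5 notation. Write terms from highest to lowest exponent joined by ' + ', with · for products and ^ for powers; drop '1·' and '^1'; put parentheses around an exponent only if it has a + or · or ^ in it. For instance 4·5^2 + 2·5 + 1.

5^2 + 1

step 0: 18 = 4^2 + 2; sub 5 for 4: 5^2 + 2; = 27; G_1 = 27−1 = 26
step 1: 26 = 5^2 + 1; sub 6 for 5: 6^2 + 1; = 37; G_2 = 37−1 = 36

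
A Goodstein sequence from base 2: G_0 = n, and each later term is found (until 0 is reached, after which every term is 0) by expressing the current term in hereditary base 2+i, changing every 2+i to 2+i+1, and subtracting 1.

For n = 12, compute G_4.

G_0 = 12. HB_2(12) = 2^(2 + 1) + 2^2. Bump = 108. G_1 = 107.
G_1 = 107. HB_3(107) = 3^(3 + 1) + 2·3^2 + 2·3 + 2. Bump = 1066. G_2 = 1065.
G_2 = 1065. HB_4(1065) = 4^(4 + 1) + 2·4^2 + 2·4 + 1. Bump = 15686. G_3 = 15685.
G_3 = 15685. HB_5(15685) = 5^(5 + 1) + 2·5^2 + 2·5. Bump = 280020. G_4 = 280019.
G_4 = 280019. HB_6(280019) = 6^(6 + 1) + 2·6^2 + 6 + 5. Bump = 5764911. G_5 = 5764910.

280019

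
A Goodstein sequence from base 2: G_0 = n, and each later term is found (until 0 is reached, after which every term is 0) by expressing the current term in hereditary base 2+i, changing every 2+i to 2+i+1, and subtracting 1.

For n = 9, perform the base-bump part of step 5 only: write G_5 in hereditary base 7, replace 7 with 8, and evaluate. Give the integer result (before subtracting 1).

[0] 9 ≡ 2^(2 + 1) + 1 (base 2). Lift 3: 82. −1: 81.
[1] 81 ≡ 3^(3 + 1) (base 3). Lift 4: 1024. −1: 1023.
[2] 1023 ≡ 3·4^4 + 3·4^3 + 3·4^2 + 3·4 + 3 (base 4). Lift 5: 9843. −1: 9842.
[3] 9842 ≡ 3·5^5 + 3·5^3 + 3·5^2 + 3·5 + 2 (base 5). Lift 6: 140744. −1: 140743.
[4] 140743 ≡ 3·6^6 + 3·6^3 + 3·6^2 + 3·6 + 1 (base 6). Lift 7: 2471827. −1: 2471826.
[5] 2471826 ≡ 3·7^7 + 3·7^3 + 3·7^2 + 3·7 (base 7). Lift 8: 50333400. −1: 50333399.

50333400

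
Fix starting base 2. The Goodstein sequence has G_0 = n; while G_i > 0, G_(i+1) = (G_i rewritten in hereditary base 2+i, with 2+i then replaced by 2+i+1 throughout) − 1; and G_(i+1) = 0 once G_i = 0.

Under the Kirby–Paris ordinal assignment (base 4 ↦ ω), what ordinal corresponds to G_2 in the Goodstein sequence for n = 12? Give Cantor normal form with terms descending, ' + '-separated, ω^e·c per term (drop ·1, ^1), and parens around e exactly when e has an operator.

ω^(ω + 1) + ω^2·2 + ω·2 + 1

G_0=12  [base 2] 2^(2 + 1) + 2^2  →[2↦3]→  3^(3 + 1) + 3^3 = 108  −1 ⇒ G_1=107
G_1=107  [base 3] 3^(3 + 1) + 2·3^2 + 2·3 + 2  →[3↦4]→  4^(4 + 1) + 2·4^2 + 2·4 + 2 = 1066  −1 ⇒ G_2=1065
G_2=1065  [base 4] 4^(4 + 1) + 2·4^2 + 2·4 + 1  →[4↦5]→  5^(5 + 1) + 2·5^2 + 2·5 + 1 = 15686  −1 ⇒ G_3=15685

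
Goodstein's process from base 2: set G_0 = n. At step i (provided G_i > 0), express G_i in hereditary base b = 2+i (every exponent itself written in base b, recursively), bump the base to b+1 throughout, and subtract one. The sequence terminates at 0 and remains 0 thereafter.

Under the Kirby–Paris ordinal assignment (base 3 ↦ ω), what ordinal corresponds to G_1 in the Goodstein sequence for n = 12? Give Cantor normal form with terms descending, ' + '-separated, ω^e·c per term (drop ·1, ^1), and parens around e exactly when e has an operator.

(0) 12|_2 = 2^(2 + 1) + 2^2 ↦ 3^(3 + 1) + 3^3|_3 = 108 ⇒ 107
(1) 107|_3 = 3^(3 + 1) + 2·3^2 + 2·3 + 2 ↦ 4^(4 + 1) + 2·4^2 + 2·4 + 2|_4 = 1066 ⇒ 1065

ω^(ω + 1) + ω^2·2 + ω·2 + 2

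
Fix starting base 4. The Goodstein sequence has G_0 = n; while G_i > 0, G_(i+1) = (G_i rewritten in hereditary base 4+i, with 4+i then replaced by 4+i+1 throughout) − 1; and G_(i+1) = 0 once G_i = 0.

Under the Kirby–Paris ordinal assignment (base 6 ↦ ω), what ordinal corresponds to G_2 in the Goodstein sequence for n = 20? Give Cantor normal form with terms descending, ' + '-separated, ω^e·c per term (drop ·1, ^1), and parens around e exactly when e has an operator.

ω^2 + 3

(0) 20|_4 = 4^2 + 4 ↦ 5^2 + 5|_5 = 30 ⇒ 29
(1) 29|_5 = 5^2 + 4 ↦ 6^2 + 4|_6 = 40 ⇒ 39
(2) 39|_6 = 6^2 + 3 ↦ 7^2 + 3|_7 = 52 ⇒ 51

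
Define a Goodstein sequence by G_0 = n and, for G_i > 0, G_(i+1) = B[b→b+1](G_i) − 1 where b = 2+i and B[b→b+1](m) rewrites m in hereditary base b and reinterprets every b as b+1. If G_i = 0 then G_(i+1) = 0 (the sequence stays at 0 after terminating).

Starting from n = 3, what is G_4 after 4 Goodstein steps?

base 2: 3 = 2 + 1; at 3: 3 + 1 = 4; next = 3
base 3: 3 = 3; at 4: 4 = 4; next = 3
base 4: 3 = 3; at 5: 3 = 3; next = 2
base 5: 2 = 2; at 6: 2 = 2; next = 1
base 6: 1 = 1; at 7: 1 = 1; next = 0

1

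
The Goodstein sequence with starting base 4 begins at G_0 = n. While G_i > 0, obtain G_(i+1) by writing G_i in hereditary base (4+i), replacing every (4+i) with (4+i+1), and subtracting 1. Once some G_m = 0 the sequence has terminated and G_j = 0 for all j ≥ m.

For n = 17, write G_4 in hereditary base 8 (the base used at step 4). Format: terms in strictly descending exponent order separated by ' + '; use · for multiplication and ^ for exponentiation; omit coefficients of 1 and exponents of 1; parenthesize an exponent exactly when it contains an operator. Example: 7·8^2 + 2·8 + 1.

5·8 + 3

17 —HB4→ 4^2 + 1 —bump→ 5^2 + 1 = 26 —(−1)→ 25
25 —HB5→ 5^2 —bump→ 6^2 = 36 —(−1)→ 35
35 —HB6→ 5·6 + 5 —bump→ 5·7 + 5 = 40 —(−1)→ 39
39 —HB7→ 5·7 + 4 —bump→ 5·8 + 4 = 44 —(−1)→ 43
43 —HB8→ 5·8 + 3 —bump→ 5·9 + 3 = 48 —(−1)→ 47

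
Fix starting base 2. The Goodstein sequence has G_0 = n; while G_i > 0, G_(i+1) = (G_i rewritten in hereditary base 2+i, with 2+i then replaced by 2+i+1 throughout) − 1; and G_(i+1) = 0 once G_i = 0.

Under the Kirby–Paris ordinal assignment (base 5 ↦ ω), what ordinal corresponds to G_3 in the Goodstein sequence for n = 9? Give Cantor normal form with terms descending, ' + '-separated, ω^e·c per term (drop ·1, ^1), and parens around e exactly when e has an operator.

G_0 = 9. HB_2(9) = 2^(2 + 1) + 1. Bump = 82. G_1 = 81.
G_1 = 81. HB_3(81) = 3^(3 + 1). Bump = 1024. G_2 = 1023.
G_2 = 1023. HB_4(1023) = 3·4^4 + 3·4^3 + 3·4^2 + 3·4 + 3. Bump = 9843. G_3 = 9842.
G_3 = 9842. HB_5(9842) = 3·5^5 + 3·5^3 + 3·5^2 + 3·5 + 2. Bump = 140744. G_4 = 140743.

ω^ω·3 + ω^3·3 + ω^2·3 + ω·3 + 2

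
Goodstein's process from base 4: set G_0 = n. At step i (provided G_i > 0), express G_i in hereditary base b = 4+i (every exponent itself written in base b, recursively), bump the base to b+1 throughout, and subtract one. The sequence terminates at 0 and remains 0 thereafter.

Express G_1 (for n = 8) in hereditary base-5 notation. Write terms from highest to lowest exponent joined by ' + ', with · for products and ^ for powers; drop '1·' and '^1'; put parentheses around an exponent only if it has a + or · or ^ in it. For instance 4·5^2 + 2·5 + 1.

5 + 4

G_0 = 8. HB_4(8) = 2·4. Bump = 10. G_1 = 9.
G_1 = 9. HB_5(9) = 5 + 4. Bump = 10. G_2 = 9.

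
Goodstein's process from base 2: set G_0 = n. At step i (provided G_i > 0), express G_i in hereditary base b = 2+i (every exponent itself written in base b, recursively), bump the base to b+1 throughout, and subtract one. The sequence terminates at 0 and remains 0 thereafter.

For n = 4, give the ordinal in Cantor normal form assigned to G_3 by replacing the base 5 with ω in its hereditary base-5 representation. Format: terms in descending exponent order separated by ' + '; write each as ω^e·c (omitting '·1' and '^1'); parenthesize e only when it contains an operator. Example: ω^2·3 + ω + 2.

ω^2·2 + ω·2

G_0 = 4. HB_2(4) = 2^2. Bump = 27. G_1 = 26.
G_1 = 26. HB_3(26) = 2·3^2 + 2·3 + 2. Bump = 42. G_2 = 41.
G_2 = 41. HB_4(41) = 2·4^2 + 2·4 + 1. Bump = 61. G_3 = 60.
G_3 = 60. HB_5(60) = 2·5^2 + 2·5. Bump = 84. G_4 = 83.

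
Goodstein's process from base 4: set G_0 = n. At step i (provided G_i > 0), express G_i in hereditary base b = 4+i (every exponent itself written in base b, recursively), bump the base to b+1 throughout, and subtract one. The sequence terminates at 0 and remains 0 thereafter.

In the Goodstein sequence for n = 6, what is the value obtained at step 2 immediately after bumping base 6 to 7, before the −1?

7

step 0: 6 = 4 + 2; sub 5 for 4: 5 + 2; = 7; G_1 = 7−1 = 6
step 1: 6 = 5 + 1; sub 6 for 5: 6 + 1; = 7; G_2 = 7−1 = 6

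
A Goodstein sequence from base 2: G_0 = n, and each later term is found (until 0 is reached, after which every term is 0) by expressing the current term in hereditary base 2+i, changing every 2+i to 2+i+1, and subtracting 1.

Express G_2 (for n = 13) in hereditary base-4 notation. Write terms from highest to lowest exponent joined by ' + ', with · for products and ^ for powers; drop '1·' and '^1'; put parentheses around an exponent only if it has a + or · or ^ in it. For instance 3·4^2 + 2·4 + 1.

G_0=13  [base 2] 2^(2 + 1) + 2^2 + 1  →[2↦3]→  3^(3 + 1) + 3^3 + 1 = 109  −1 ⇒ G_1=108
G_1=108  [base 3] 3^(3 + 1) + 3^3  →[3↦4]→  4^(4 + 1) + 4^4 = 1280  −1 ⇒ G_2=1279
G_2=1279  [base 4] 4^(4 + 1) + 3·4^3 + 3·4^2 + 3·4 + 3  →[4↦5]→  5^(5 + 1) + 3·5^3 + 3·5^2 + 3·5 + 3 = 16093  −1 ⇒ G_3=16092

4^(4 + 1) + 3·4^3 + 3·4^2 + 3·4 + 3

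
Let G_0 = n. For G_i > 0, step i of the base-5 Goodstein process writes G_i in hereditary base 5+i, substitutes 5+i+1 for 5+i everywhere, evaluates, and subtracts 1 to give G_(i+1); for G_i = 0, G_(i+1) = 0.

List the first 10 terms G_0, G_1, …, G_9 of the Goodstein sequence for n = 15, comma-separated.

15, 17, 18, 19, 20, 21, 22, 23, 23, 23

(0) 15|_5 = 3·5 ↦ 3·6|_6 = 18 ⇒ 17
(1) 17|_6 = 2·6 + 5 ↦ 2·7 + 5|_7 = 19 ⇒ 18
(2) 18|_7 = 2·7 + 4 ↦ 2·8 + 4|_8 = 20 ⇒ 19
(3) 19|_8 = 2·8 + 3 ↦ 2·9 + 3|_9 = 21 ⇒ 20
(4) 20|_9 = 2·9 + 2 ↦ 2·10 + 2|_10 = 22 ⇒ 21
(5) 21|_10 = 2·10 + 1 ↦ 2·11 + 1|_11 = 23 ⇒ 22
(6) 22|_11 = 2·11 ↦ 2·12|_12 = 24 ⇒ 23
(7) 23|_12 = 12 + 11 ↦ 13 + 11|_13 = 24 ⇒ 23
(8) 23|_13 = 13 + 10 ↦ 14 + 10|_14 = 24 ⇒ 23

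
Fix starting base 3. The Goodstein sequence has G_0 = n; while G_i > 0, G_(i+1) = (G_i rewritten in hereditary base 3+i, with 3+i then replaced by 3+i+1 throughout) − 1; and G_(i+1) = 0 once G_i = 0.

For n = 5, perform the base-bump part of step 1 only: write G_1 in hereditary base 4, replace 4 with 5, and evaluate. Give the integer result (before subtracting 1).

(0) 5|_3 = 3 + 2 ↦ 4 + 2|_4 = 6 ⇒ 5
(1) 5|_4 = 4 + 1 ↦ 5 + 1|_5 = 6 ⇒ 5

6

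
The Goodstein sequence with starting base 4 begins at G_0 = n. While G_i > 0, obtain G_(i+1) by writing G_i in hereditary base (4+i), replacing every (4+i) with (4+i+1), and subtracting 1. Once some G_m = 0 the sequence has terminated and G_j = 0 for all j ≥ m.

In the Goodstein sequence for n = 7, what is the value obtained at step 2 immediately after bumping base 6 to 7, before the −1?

G_0=7  [base 4] 4 + 3  →[4↦5]→  5 + 3 = 8  −1 ⇒ G_1=7
G_1=7  [base 5] 5 + 2  →[5↦6]→  6 + 2 = 8  −1 ⇒ G_2=7

8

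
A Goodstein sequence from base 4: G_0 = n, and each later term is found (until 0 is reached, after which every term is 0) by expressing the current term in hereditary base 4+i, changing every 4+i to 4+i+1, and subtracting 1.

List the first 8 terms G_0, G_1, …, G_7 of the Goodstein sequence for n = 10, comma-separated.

10, 11, 12, 13, 13, 13, 13, 13

i=0: 10 = 2·4 + 2 (b=4); 4→5: 2·5 + 2 = 12; 12−1 = 11
i=1: 11 = 2·5 + 1 (b=5); 5→6: 2·6 + 1 = 13; 13−1 = 12
i=2: 12 = 2·6 (b=6); 6→7: 2·7 = 14; 14−1 = 13
i=3: 13 = 7 + 6 (b=7); 7→8: 8 + 6 = 14; 14−1 = 13
i=4: 13 = 8 + 5 (b=8); 8→9: 9 + 5 = 14; 14−1 = 13
i=5: 13 = 9 + 4 (b=9); 9→10: 10 + 4 = 14; 14−1 = 13
i=6: 13 = 10 + 3 (b=10); 10→11: 11 + 3 = 14; 14−1 = 13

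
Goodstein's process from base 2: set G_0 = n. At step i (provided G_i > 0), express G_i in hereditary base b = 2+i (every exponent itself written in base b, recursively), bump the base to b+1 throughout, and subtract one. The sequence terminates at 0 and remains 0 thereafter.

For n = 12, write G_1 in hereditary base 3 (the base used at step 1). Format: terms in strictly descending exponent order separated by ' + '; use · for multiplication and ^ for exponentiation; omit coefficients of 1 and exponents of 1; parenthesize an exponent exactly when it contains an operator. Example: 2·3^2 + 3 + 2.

step 0: 12 = 2^(2 + 1) + 2^2; sub 3 for 2: 3^(3 + 1) + 3^3; = 108; G_1 = 108−1 = 107
step 1: 107 = 3^(3 + 1) + 2·3^2 + 2·3 + 2; sub 4 for 3: 4^(4 + 1) + 2·4^2 + 2·4 + 2; = 1066; G_2 = 1066−1 = 1065

3^(3 + 1) + 2·3^2 + 2·3 + 2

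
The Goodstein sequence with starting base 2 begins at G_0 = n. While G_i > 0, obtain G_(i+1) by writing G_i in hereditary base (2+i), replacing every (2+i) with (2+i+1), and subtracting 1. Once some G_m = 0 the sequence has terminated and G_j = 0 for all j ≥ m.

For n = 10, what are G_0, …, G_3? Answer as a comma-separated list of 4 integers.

step 0: 10 = 2^(2 + 1) + 2; sub 3 for 2: 3^(3 + 1) + 3; = 84; G_1 = 84−1 = 83
step 1: 83 = 3^(3 + 1) + 2; sub 4 for 3: 4^(4 + 1) + 2; = 1026; G_2 = 1026−1 = 1025
step 2: 1025 = 4^(4 + 1) + 1; sub 5 for 4: 5^(5 + 1) + 1; = 15626; G_3 = 15626−1 = 15625

10, 83, 1025, 15625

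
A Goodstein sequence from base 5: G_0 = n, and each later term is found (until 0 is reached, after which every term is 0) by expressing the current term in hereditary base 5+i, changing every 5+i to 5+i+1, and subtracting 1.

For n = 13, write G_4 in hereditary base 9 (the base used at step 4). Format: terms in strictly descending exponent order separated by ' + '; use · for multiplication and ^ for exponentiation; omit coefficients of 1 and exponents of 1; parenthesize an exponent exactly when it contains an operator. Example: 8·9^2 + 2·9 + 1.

(0) 13|_5 = 2·5 + 3 ↦ 2·6 + 3|_6 = 15 ⇒ 14
(1) 14|_6 = 2·6 + 2 ↦ 2·7 + 2|_7 = 16 ⇒ 15
(2) 15|_7 = 2·7 + 1 ↦ 2·8 + 1|_8 = 17 ⇒ 16
(3) 16|_8 = 2·8 ↦ 2·9|_9 = 18 ⇒ 17
(4) 17|_9 = 9 + 8 ↦ 10 + 8|_10 = 18 ⇒ 17

9 + 8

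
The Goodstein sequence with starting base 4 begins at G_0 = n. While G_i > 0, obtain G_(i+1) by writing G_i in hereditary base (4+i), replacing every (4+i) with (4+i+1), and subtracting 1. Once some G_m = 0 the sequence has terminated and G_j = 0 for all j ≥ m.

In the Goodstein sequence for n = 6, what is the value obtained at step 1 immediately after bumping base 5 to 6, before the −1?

7

6 —HB4→ 4 + 2 —bump→ 5 + 2 = 7 —(−1)→ 6
6 —HB5→ 5 + 1 —bump→ 6 + 1 = 7 —(−1)→ 6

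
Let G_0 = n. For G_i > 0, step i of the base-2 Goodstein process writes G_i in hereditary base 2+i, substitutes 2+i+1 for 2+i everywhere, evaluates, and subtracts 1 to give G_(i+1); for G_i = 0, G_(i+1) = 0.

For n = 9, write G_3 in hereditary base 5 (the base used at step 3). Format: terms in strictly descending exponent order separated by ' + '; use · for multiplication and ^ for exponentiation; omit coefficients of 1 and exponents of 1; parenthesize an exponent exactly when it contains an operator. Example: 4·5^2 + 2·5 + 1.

3·5^5 + 3·5^3 + 3·5^2 + 3·5 + 2

(0) 9|_2 = 2^(2 + 1) + 1 ↦ 3^(3 + 1) + 1|_3 = 82 ⇒ 81
(1) 81|_3 = 3^(3 + 1) ↦ 4^(4 + 1)|_4 = 1024 ⇒ 1023
(2) 1023|_4 = 3·4^4 + 3·4^3 + 3·4^2 + 3·4 + 3 ↦ 3·5^5 + 3·5^3 + 3·5^2 + 3·5 + 3|_5 = 9843 ⇒ 9842
(3) 9842|_5 = 3·5^5 + 3·5^3 + 3·5^2 + 3·5 + 2 ↦ 3·6^6 + 3·6^3 + 3·6^2 + 3·6 + 2|_6 = 140744 ⇒ 140743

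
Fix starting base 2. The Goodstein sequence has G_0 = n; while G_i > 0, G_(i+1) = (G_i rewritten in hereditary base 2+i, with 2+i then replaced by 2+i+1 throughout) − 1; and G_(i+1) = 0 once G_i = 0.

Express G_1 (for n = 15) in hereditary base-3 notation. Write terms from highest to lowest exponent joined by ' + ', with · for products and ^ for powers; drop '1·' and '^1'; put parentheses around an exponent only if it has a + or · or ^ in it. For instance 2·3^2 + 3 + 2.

i=0: 15 = 2^(2 + 1) + 2^2 + 2 + 1 (b=2); 2→3: 3^(3 + 1) + 3^3 + 3 + 1 = 112; 112−1 = 111
i=1: 111 = 3^(3 + 1) + 3^3 + 3 (b=3); 3→4: 4^(4 + 1) + 4^4 + 4 = 1284; 1284−1 = 1283

3^(3 + 1) + 3^3 + 3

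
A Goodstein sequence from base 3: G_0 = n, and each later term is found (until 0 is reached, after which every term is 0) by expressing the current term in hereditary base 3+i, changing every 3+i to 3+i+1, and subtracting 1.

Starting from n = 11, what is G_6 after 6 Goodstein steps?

47

(0) 11|_3 = 3^2 + 2 ↦ 4^2 + 2|_4 = 18 ⇒ 17
(1) 17|_4 = 4^2 + 1 ↦ 5^2 + 1|_5 = 26 ⇒ 25
(2) 25|_5 = 5^2 ↦ 6^2|_6 = 36 ⇒ 35
(3) 35|_6 = 5·6 + 5 ↦ 5·7 + 5|_7 = 40 ⇒ 39
(4) 39|_7 = 5·7 + 4 ↦ 5·8 + 4|_8 = 44 ⇒ 43
(5) 43|_8 = 5·8 + 3 ↦ 5·9 + 3|_9 = 48 ⇒ 47
(6) 47|_9 = 5·9 + 2 ↦ 5·10 + 2|_10 = 52 ⇒ 51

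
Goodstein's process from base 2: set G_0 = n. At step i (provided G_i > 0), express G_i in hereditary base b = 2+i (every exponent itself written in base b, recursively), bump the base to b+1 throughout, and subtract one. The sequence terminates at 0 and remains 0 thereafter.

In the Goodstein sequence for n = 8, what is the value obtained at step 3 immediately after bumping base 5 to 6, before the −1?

8 —HB2→ 2^(2 + 1) —bump→ 3^(3 + 1) = 81 —(−1)→ 80
80 —HB3→ 2·3^3 + 2·3^2 + 2·3 + 2 —bump→ 2·4^4 + 2·4^2 + 2·4 + 2 = 554 —(−1)→ 553
553 —HB4→ 2·4^4 + 2·4^2 + 2·4 + 1 —bump→ 2·5^5 + 2·5^2 + 2·5 + 1 = 6311 —(−1)→ 6310
6310 —HB5→ 2·5^5 + 2·5^2 + 2·5 —bump→ 2·6^6 + 2·6^2 + 2·6 = 93396 —(−1)→ 93395

93396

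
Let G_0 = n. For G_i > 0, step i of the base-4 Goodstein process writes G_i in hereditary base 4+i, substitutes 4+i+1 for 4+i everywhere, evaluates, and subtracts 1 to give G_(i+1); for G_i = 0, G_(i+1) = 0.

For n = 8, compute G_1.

G_0=8  [base 4] 2·4  →[4↦5]→  2·5 = 10  −1 ⇒ G_1=9
G_1=9  [base 5] 5 + 4  →[5↦6]→  6 + 4 = 10  −1 ⇒ G_2=9

9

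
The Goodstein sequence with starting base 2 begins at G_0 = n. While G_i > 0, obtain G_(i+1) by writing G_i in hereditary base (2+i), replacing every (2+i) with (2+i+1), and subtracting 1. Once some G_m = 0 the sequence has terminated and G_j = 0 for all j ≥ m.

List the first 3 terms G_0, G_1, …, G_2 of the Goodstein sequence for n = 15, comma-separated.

[0] 15 ≡ 2^(2 + 1) + 2^2 + 2 + 1 (base 2). Lift 3: 112. −1: 111.
[1] 111 ≡ 3^(3 + 1) + 3^3 + 3 (base 3). Lift 4: 1284. −1: 1283.

15, 111, 1283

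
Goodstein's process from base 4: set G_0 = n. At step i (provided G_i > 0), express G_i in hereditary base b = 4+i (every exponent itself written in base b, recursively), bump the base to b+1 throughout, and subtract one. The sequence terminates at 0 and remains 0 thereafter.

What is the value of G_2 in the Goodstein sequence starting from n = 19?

i=0: 19 = 4^2 + 3 (b=4); 4→5: 5^2 + 3 = 28; 28−1 = 27
i=1: 27 = 5^2 + 2 (b=5); 5→6: 6^2 + 2 = 38; 38−1 = 37
i=2: 37 = 6^2 + 1 (b=6); 6→7: 7^2 + 1 = 50; 50−1 = 49

37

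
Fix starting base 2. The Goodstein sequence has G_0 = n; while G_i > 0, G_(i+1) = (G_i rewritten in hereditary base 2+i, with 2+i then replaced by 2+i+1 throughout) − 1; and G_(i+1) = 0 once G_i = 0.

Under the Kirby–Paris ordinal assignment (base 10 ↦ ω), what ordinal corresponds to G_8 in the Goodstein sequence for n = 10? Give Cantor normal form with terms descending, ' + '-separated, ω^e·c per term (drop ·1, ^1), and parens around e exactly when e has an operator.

ω^ω·5 + ω^5·5 + ω^4·5 + ω^3·5 + ω^2·5 + ω·5 + 1

i=0: 10 = 2^(2 + 1) + 2 (b=2); 2→3: 3^(3 + 1) + 3 = 84; 84−1 = 83
i=1: 83 = 3^(3 + 1) + 2 (b=3); 3→4: 4^(4 + 1) + 2 = 1026; 1026−1 = 1025
i=2: 1025 = 4^(4 + 1) + 1 (b=4); 4→5: 5^(5 + 1) + 1 = 15626; 15626−1 = 15625
i=3: 15625 = 5^(5 + 1) (b=5); 5→6: 6^(6 + 1) = 279936; 279936−1 = 279935
i=4: 279935 = 5·6^6 + 5·6^5 + 5·6^4 + 5·6^3 + 5·6^2 + 5·6 + 5 (b=6); 6→7: 5·7^7 + 5·7^5 + 5·7^4 + 5·7^3 + 5·7^2 + 5·7 + 5 = 4215755; 4215755−1 = 4215754
i=5: 4215754 = 5·7^7 + 5·7^5 + 5·7^4 + 5·7^3 + 5·7^2 + 5·7 + 4 (b=7); 7→8: 5·8^8 + 5·8^5 + 5·8^4 + 5·8^3 + 5·8^2 + 5·8 + 4 = 84073324; 84073324−1 = 84073323
i=6: 84073323 = 5·8^8 + 5·8^5 + 5·8^4 + 5·8^3 + 5·8^2 + 5·8 + 3 (b=8); 8→9: 5·9^9 + 5·9^5 + 5·9^4 + 5·9^3 + 5·9^2 + 5·9 + 3 = 1937434593; 1937434593−1 = 1937434592
i=7: 1937434592 = 5·9^9 + 5·9^5 + 5·9^4 + 5·9^3 + 5·9^2 + 5·9 + 2 (b=9); 9→10: 5·10^10 + 5·10^5 + 5·10^4 + 5·10^3 + 5·10^2 + 5·10 + 2 = 50000555552; 50000555552−1 = 50000555551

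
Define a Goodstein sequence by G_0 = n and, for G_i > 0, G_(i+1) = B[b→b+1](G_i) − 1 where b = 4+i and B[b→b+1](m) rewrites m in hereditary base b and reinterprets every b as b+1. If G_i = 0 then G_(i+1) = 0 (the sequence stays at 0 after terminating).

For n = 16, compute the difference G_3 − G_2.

3

i=0: 16 = 4^2 (b=4); 4→5: 5^2 = 25; 25−1 = 24
i=1: 24 = 4·5 + 4 (b=5); 5→6: 4·6 + 4 = 28; 28−1 = 27
i=2: 27 = 4·6 + 3 (b=6); 6→7: 4·7 + 3 = 31; 31−1 = 30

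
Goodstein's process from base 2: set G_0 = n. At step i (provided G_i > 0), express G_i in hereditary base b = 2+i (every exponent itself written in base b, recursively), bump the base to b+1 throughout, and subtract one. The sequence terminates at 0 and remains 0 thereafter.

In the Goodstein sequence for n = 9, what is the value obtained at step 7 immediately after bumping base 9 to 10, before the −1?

30000003326

i=0: 9 = 2^(2 + 1) + 1 (b=2); 2→3: 3^(3 + 1) + 1 = 82; 82−1 = 81
i=1: 81 = 3^(3 + 1) (b=3); 3→4: 4^(4 + 1) = 1024; 1024−1 = 1023
i=2: 1023 = 3·4^4 + 3·4^3 + 3·4^2 + 3·4 + 3 (b=4); 4→5: 3·5^5 + 3·5^3 + 3·5^2 + 3·5 + 3 = 9843; 9843−1 = 9842
i=3: 9842 = 3·5^5 + 3·5^3 + 3·5^2 + 3·5 + 2 (b=5); 5→6: 3·6^6 + 3·6^3 + 3·6^2 + 3·6 + 2 = 140744; 140744−1 = 140743
i=4: 140743 = 3·6^6 + 3·6^3 + 3·6^2 + 3·6 + 1 (b=6); 6→7: 3·7^7 + 3·7^3 + 3·7^2 + 3·7 + 1 = 2471827; 2471827−1 = 2471826
i=5: 2471826 = 3·7^7 + 3·7^3 + 3·7^2 + 3·7 (b=7); 7→8: 3·8^8 + 3·8^3 + 3·8^2 + 3·8 = 50333400; 50333400−1 = 50333399
i=6: 50333399 = 3·8^8 + 3·8^3 + 3·8^2 + 2·8 + 7 (b=8); 8→9: 3·9^9 + 3·9^3 + 3·9^2 + 2·9 + 7 = 1162263922; 1162263922−1 = 1162263921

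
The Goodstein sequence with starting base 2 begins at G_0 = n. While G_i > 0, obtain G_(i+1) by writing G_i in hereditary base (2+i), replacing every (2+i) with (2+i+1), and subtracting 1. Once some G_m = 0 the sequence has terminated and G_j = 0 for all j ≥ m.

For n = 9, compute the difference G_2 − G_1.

942

G_0 = 9. HB_2(9) = 2^(2 + 1) + 1. Bump = 82. G_1 = 81.
G_1 = 81. HB_3(81) = 3^(3 + 1). Bump = 1024. G_2 = 1023.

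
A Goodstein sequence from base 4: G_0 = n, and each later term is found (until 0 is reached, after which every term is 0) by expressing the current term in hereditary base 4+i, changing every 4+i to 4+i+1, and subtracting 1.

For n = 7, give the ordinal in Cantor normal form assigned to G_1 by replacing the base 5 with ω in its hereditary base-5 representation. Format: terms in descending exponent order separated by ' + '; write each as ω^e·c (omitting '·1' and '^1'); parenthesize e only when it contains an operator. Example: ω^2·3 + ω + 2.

G_0 = 7. HB_4(7) = 4 + 3. Bump = 8. G_1 = 7.
G_1 = 7. HB_5(7) = 5 + 2. Bump = 8. G_2 = 7.

ω + 2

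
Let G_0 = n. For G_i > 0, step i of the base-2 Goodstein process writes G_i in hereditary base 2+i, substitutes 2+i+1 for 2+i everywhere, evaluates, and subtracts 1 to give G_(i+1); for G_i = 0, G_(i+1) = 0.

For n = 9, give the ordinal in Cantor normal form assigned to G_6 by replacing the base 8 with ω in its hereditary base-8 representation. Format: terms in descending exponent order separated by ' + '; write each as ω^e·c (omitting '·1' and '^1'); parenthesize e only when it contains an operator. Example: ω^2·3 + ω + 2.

ω^ω·3 + ω^3·3 + ω^2·3 + ω·2 + 7

G_0=9  [base 2] 2^(2 + 1) + 1  →[2↦3]→  3^(3 + 1) + 1 = 82  −1 ⇒ G_1=81
G_1=81  [base 3] 3^(3 + 1)  →[3↦4]→  4^(4 + 1) = 1024  −1 ⇒ G_2=1023
G_2=1023  [base 4] 3·4^4 + 3·4^3 + 3·4^2 + 3·4 + 3  →[4↦5]→  3·5^5 + 3·5^3 + 3·5^2 + 3·5 + 3 = 9843  −1 ⇒ G_3=9842
G_3=9842  [base 5] 3·5^5 + 3·5^3 + 3·5^2 + 3·5 + 2  →[5↦6]→  3·6^6 + 3·6^3 + 3·6^2 + 3·6 + 2 = 140744  −1 ⇒ G_4=140743
G_4=140743  [base 6] 3·6^6 + 3·6^3 + 3·6^2 + 3·6 + 1  →[6↦7]→  3·7^7 + 3·7^3 + 3·7^2 + 3·7 + 1 = 2471827  −1 ⇒ G_5=2471826
G_5=2471826  [base 7] 3·7^7 + 3·7^3 + 3·7^2 + 3·7  →[7↦8]→  3·8^8 + 3·8^3 + 3·8^2 + 3·8 = 50333400  −1 ⇒ G_6=50333399
G_6=50333399  [base 8] 3·8^8 + 3·8^3 + 3·8^2 + 2·8 + 7  →[8↦9]→  3·9^9 + 3·9^3 + 3·9^2 + 2·9 + 7 = 1162263922  −1 ⇒ G_7=1162263921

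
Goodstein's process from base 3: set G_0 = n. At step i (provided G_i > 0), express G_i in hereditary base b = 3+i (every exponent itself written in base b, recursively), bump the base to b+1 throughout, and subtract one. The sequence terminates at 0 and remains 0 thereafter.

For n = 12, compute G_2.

12 —HB3→ 3^2 + 3 —bump→ 4^2 + 4 = 20 —(−1)→ 19
19 —HB4→ 4^2 + 3 —bump→ 5^2 + 3 = 28 —(−1)→ 27
27 —HB5→ 5^2 + 2 —bump→ 6^2 + 2 = 38 —(−1)→ 37

27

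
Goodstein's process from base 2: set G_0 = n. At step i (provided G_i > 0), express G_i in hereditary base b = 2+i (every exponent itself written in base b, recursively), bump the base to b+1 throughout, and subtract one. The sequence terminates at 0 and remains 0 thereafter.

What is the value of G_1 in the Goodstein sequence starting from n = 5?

27

G_0 = 5. HB_2(5) = 2^2 + 1. Bump = 28. G_1 = 27.
G_1 = 27. HB_3(27) = 3^3. Bump = 256. G_2 = 255.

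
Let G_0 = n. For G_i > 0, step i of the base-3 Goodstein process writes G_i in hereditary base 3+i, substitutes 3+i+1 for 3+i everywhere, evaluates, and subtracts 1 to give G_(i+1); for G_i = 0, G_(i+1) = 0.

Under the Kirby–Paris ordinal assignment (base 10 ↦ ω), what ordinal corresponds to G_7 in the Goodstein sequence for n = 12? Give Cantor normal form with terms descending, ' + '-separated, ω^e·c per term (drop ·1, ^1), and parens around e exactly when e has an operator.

[0] 12 ≡ 3^2 + 3 (base 3). Lift 4: 20. −1: 19.
[1] 19 ≡ 4^2 + 3 (base 4). Lift 5: 28. −1: 27.
[2] 27 ≡ 5^2 + 2 (base 5). Lift 6: 38. −1: 37.
[3] 37 ≡ 6^2 + 1 (base 6). Lift 7: 50. −1: 49.
[4] 49 ≡ 7^2 (base 7). Lift 8: 64. −1: 63.
[5] 63 ≡ 7·8 + 7 (base 8). Lift 9: 70. −1: 69.
[6] 69 ≡ 7·9 + 6 (base 9). Lift 10: 76. −1: 75.
[7] 75 ≡ 7·10 + 5 (base 10). Lift 11: 82. −1: 81.

ω·7 + 5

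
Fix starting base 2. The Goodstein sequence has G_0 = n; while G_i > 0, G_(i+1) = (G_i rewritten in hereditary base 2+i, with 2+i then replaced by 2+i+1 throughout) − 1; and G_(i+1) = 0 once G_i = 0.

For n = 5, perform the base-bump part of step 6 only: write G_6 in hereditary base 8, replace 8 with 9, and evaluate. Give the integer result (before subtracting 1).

2455

step 0: 5 = 2^2 + 1; sub 3 for 2: 3^3 + 1; = 28; G_1 = 28−1 = 27
step 1: 27 = 3^3; sub 4 for 3: 4^4; = 256; G_2 = 256−1 = 255
step 2: 255 = 3·4^3 + 3·4^2 + 3·4 + 3; sub 5 for 4: 3·5^3 + 3·5^2 + 3·5 + 3; = 468; G_3 = 468−1 = 467
step 3: 467 = 3·5^3 + 3·5^2 + 3·5 + 2; sub 6 for 5: 3·6^3 + 3·6^2 + 3·6 + 2; = 776; G_4 = 776−1 = 775
step 4: 775 = 3·6^3 + 3·6^2 + 3·6 + 1; sub 7 for 6: 3·7^3 + 3·7^2 + 3·7 + 1; = 1198; G_5 = 1198−1 = 1197
step 5: 1197 = 3·7^3 + 3·7^2 + 3·7; sub 8 for 7: 3·8^3 + 3·8^2 + 3·8; = 1752; G_6 = 1752−1 = 1751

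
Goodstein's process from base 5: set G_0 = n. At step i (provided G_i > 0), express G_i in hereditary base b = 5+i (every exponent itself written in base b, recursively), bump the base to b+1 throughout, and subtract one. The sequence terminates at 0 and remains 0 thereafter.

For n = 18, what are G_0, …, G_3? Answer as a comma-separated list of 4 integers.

18, 20, 22, 24

(0) 18|_5 = 3·5 + 3 ↦ 3·6 + 3|_6 = 21 ⇒ 20
(1) 20|_6 = 3·6 + 2 ↦ 3·7 + 2|_7 = 23 ⇒ 22
(2) 22|_7 = 3·7 + 1 ↦ 3·8 + 1|_8 = 25 ⇒ 24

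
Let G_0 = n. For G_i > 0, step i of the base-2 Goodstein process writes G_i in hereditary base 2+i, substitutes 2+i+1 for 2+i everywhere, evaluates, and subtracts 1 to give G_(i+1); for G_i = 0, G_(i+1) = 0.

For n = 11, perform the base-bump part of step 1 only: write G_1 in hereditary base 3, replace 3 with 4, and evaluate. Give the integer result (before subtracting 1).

G_0=11  [base 2] 2^(2 + 1) + 2 + 1  →[2↦3]→  3^(3 + 1) + 3 + 1 = 85  −1 ⇒ G_1=84
G_1=84  [base 3] 3^(3 + 1) + 3  →[3↦4]→  4^(4 + 1) + 4 = 1028  −1 ⇒ G_2=1027

1028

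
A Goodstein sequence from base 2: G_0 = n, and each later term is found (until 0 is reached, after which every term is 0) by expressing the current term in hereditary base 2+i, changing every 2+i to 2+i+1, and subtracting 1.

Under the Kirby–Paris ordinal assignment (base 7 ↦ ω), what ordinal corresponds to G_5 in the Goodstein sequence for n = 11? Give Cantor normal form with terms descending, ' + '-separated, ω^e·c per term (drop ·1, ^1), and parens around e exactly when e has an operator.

[0] 11 ≡ 2^(2 + 1) + 2 + 1 (base 2). Lift 3: 85. −1: 84.
[1] 84 ≡ 3^(3 + 1) + 3 (base 3). Lift 4: 1028. −1: 1027.
[2] 1027 ≡ 4^(4 + 1) + 3 (base 4). Lift 5: 15628. −1: 15627.
[3] 15627 ≡ 5^(5 + 1) + 2 (base 5). Lift 6: 279938. −1: 279937.
[4] 279937 ≡ 6^(6 + 1) + 1 (base 6). Lift 7: 5764802. −1: 5764801.

ω^(ω + 1)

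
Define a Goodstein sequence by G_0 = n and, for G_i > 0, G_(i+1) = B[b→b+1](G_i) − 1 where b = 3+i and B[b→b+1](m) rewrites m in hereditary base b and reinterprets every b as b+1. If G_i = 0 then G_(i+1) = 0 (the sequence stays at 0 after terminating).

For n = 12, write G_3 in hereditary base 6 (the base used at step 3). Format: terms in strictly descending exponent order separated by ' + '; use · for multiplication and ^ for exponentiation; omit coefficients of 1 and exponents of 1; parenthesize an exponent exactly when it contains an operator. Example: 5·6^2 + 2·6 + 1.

base 3: 12 = 3^2 + 3; at 4: 4^2 + 4 = 20; next = 19
base 4: 19 = 4^2 + 3; at 5: 5^2 + 3 = 28; next = 27
base 5: 27 = 5^2 + 2; at 6: 6^2 + 2 = 38; next = 37

6^2 + 1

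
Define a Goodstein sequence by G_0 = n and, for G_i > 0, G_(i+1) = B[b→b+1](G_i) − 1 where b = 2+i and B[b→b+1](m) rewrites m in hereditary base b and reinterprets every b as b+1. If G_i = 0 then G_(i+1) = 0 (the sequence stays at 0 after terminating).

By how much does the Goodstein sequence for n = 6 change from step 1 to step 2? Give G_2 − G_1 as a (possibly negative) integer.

[0] 6 ≡ 2^2 + 2 (base 2). Lift 3: 30. −1: 29.
[1] 29 ≡ 3^3 + 2 (base 3). Lift 4: 258. −1: 257.

228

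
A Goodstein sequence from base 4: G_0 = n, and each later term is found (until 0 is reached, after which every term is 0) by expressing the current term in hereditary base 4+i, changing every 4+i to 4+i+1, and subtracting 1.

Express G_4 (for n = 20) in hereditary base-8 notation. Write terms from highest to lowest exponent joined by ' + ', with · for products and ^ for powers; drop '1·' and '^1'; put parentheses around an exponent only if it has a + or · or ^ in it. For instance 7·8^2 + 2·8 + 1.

8^2 + 1

i=0: 20 = 4^2 + 4 (b=4); 4→5: 5^2 + 5 = 30; 30−1 = 29
i=1: 29 = 5^2 + 4 (b=5); 5→6: 6^2 + 4 = 40; 40−1 = 39
i=2: 39 = 6^2 + 3 (b=6); 6→7: 7^2 + 3 = 52; 52−1 = 51
i=3: 51 = 7^2 + 2 (b=7); 7→8: 8^2 + 2 = 66; 66−1 = 65
i=4: 65 = 8^2 + 1 (b=8); 8→9: 9^2 + 1 = 82; 82−1 = 81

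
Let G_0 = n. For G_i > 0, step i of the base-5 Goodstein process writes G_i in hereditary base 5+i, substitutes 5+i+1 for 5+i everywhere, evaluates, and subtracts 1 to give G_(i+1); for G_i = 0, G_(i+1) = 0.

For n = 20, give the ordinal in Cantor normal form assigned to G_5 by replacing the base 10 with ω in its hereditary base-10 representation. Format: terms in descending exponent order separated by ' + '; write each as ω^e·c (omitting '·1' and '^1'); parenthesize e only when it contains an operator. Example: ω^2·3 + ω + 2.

(0) 20|_5 = 4·5 ↦ 4·6|_6 = 24 ⇒ 23
(1) 23|_6 = 3·6 + 5 ↦ 3·7 + 5|_7 = 26 ⇒ 25
(2) 25|_7 = 3·7 + 4 ↦ 3·8 + 4|_8 = 28 ⇒ 27
(3) 27|_8 = 3·8 + 3 ↦ 3·9 + 3|_9 = 30 ⇒ 29
(4) 29|_9 = 3·9 + 2 ↦ 3·10 + 2|_10 = 32 ⇒ 31
(5) 31|_10 = 3·10 + 1 ↦ 3·11 + 1|_11 = 34 ⇒ 33

ω·3 + 1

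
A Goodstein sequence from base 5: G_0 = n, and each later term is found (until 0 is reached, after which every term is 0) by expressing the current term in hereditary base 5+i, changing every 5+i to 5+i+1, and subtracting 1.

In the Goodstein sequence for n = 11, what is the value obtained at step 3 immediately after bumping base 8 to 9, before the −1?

step 0: 11 = 2·5 + 1; sub 6 for 5: 2·6 + 1; = 13; G_1 = 13−1 = 12
step 1: 12 = 2·6; sub 7 for 6: 2·7; = 14; G_2 = 14−1 = 13
step 2: 13 = 7 + 6; sub 8 for 7: 8 + 6; = 14; G_3 = 14−1 = 13
step 3: 13 = 8 + 5; sub 9 for 8: 9 + 5; = 14; G_4 = 14−1 = 13

14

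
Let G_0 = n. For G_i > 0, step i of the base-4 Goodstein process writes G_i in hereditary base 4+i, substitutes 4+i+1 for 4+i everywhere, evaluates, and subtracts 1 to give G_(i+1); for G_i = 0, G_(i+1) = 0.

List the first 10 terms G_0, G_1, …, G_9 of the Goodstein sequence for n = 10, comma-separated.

10, 11, 12, 13, 13, 13, 13, 13, 13, 13

(0) 10|_4 = 2·4 + 2 ↦ 2·5 + 2|_5 = 12 ⇒ 11
(1) 11|_5 = 2·5 + 1 ↦ 2·6 + 1|_6 = 13 ⇒ 12
(2) 12|_6 = 2·6 ↦ 2·7|_7 = 14 ⇒ 13
(3) 13|_7 = 7 + 6 ↦ 8 + 6|_8 = 14 ⇒ 13
(4) 13|_8 = 8 + 5 ↦ 9 + 5|_9 = 14 ⇒ 13
(5) 13|_9 = 9 + 4 ↦ 10 + 4|_10 = 14 ⇒ 13
(6) 13|_10 = 10 + 3 ↦ 11 + 3|_11 = 14 ⇒ 13
(7) 13|_11 = 11 + 2 ↦ 12 + 2|_12 = 14 ⇒ 13
(8) 13|_12 = 12 + 1 ↦ 13 + 1|_13 = 14 ⇒ 13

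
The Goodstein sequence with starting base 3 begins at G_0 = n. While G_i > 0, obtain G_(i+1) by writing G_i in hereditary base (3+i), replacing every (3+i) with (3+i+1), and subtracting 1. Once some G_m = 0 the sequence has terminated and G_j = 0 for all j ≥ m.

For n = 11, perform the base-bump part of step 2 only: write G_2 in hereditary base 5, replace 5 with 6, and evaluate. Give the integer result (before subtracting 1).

i=0: 11 = 3^2 + 2 (b=3); 3→4: 4^2 + 2 = 18; 18−1 = 17
i=1: 17 = 4^2 + 1 (b=4); 4→5: 5^2 + 1 = 26; 26−1 = 25
i=2: 25 = 5^2 (b=5); 5→6: 6^2 = 36; 36−1 = 35

36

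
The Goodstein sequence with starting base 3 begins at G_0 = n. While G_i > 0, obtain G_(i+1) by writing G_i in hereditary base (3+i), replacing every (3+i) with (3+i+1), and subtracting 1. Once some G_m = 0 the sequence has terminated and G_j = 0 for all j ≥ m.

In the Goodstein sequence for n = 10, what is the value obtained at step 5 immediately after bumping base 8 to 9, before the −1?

37

G_0 = 10. HB_3(10) = 3^2 + 1. Bump = 17. G_1 = 16.
G_1 = 16. HB_4(16) = 4^2. Bump = 25. G_2 = 24.
G_2 = 24. HB_5(24) = 4·5 + 4. Bump = 28. G_3 = 27.
G_3 = 27. HB_6(27) = 4·6 + 3. Bump = 31. G_4 = 30.
G_4 = 30. HB_7(30) = 4·7 + 2. Bump = 34. G_5 = 33.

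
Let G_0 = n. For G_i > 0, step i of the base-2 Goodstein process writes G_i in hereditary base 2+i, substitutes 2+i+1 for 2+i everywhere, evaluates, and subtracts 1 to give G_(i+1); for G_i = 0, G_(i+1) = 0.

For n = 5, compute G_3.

467

(0) 5|_2 = 2^2 + 1 ↦ 3^3 + 1|_3 = 28 ⇒ 27
(1) 27|_3 = 3^3 ↦ 4^4|_4 = 256 ⇒ 255
(2) 255|_4 = 3·4^3 + 3·4^2 + 3·4 + 3 ↦ 3·5^3 + 3·5^2 + 3·5 + 3|_5 = 468 ⇒ 467
(3) 467|_5 = 3·5^3 + 3·5^2 + 3·5 + 2 ↦ 3·6^3 + 3·6^2 + 3·6 + 2|_6 = 776 ⇒ 775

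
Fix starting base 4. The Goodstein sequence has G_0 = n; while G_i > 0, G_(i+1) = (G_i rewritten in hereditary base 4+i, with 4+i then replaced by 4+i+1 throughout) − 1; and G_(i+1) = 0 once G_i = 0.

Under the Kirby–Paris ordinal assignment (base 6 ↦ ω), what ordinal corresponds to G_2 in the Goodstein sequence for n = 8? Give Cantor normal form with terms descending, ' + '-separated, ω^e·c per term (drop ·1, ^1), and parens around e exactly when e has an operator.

G_0=8  [base 4] 2·4  →[4↦5]→  2·5 = 10  −1 ⇒ G_1=9
G_1=9  [base 5] 5 + 4  →[5↦6]→  6 + 4 = 10  −1 ⇒ G_2=9

ω + 3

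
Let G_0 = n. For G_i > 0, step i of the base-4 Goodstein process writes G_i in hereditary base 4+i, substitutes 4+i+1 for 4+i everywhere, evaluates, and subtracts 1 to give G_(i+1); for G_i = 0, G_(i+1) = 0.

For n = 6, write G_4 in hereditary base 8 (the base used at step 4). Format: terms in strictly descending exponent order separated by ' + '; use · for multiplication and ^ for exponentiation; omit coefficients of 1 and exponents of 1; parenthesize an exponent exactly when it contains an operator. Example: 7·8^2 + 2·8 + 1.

i=0: 6 = 4 + 2 (b=4); 4→5: 5 + 2 = 7; 7−1 = 6
i=1: 6 = 5 + 1 (b=5); 5→6: 6 + 1 = 7; 7−1 = 6
i=2: 6 = 6 (b=6); 6→7: 7 = 7; 7−1 = 6
i=3: 6 = 6 (b=7); 7→8: 6 = 6; 6−1 = 5
i=4: 5 = 5 (b=8); 8→9: 5 = 5; 5−1 = 4

5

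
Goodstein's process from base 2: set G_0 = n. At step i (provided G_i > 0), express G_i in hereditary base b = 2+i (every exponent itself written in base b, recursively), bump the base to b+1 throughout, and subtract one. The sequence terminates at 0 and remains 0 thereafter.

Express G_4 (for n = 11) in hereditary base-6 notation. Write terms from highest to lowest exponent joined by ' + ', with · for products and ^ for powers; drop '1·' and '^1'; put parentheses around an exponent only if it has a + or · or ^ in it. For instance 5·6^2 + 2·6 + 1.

base 2: 11 = 2^(2 + 1) + 2 + 1; at 3: 3^(3 + 1) + 3 + 1 = 85; next = 84
base 3: 84 = 3^(3 + 1) + 3; at 4: 4^(4 + 1) + 4 = 1028; next = 1027
base 4: 1027 = 4^(4 + 1) + 3; at 5: 5^(5 + 1) + 3 = 15628; next = 15627
base 5: 15627 = 5^(5 + 1) + 2; at 6: 6^(6 + 1) + 2 = 279938; next = 279937
base 6: 279937 = 6^(6 + 1) + 1; at 7: 7^(7 + 1) + 1 = 5764802; next = 5764801

6^(6 + 1) + 1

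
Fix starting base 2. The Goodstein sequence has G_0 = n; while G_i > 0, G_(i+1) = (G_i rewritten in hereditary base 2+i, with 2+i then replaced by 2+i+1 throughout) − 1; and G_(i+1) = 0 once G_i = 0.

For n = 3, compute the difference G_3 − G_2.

-1

G_0 = 3. HB_2(3) = 2 + 1. Bump = 4. G_1 = 3.
G_1 = 3. HB_3(3) = 3. Bump = 4. G_2 = 3.
G_2 = 3. HB_4(3) = 3. Bump = 3. G_3 = 2.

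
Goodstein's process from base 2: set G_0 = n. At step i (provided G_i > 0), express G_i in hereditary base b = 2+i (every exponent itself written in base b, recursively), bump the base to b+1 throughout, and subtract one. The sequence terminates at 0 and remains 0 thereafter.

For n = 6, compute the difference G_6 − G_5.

(0) 6|_2 = 2^2 + 2 ↦ 3^3 + 3|_3 = 30 ⇒ 29
(1) 29|_3 = 3^3 + 2 ↦ 4^4 + 2|_4 = 258 ⇒ 257
(2) 257|_4 = 4^4 + 1 ↦ 5^5 + 1|_5 = 3126 ⇒ 3125
(3) 3125|_5 = 5^5 ↦ 6^6|_6 = 46656 ⇒ 46655
(4) 46655|_6 = 5·6^5 + 5·6^4 + 5·6^3 + 5·6^2 + 5·6 + 5 ↦ 5·7^5 + 5·7^4 + 5·7^3 + 5·7^2 + 5·7 + 5|_7 = 98040 ⇒ 98039
(5) 98039|_7 = 5·7^5 + 5·7^4 + 5·7^3 + 5·7^2 + 5·7 + 4 ↦ 5·8^5 + 5·8^4 + 5·8^3 + 5·8^2 + 5·8 + 4|_8 = 187244 ⇒ 187243

89204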